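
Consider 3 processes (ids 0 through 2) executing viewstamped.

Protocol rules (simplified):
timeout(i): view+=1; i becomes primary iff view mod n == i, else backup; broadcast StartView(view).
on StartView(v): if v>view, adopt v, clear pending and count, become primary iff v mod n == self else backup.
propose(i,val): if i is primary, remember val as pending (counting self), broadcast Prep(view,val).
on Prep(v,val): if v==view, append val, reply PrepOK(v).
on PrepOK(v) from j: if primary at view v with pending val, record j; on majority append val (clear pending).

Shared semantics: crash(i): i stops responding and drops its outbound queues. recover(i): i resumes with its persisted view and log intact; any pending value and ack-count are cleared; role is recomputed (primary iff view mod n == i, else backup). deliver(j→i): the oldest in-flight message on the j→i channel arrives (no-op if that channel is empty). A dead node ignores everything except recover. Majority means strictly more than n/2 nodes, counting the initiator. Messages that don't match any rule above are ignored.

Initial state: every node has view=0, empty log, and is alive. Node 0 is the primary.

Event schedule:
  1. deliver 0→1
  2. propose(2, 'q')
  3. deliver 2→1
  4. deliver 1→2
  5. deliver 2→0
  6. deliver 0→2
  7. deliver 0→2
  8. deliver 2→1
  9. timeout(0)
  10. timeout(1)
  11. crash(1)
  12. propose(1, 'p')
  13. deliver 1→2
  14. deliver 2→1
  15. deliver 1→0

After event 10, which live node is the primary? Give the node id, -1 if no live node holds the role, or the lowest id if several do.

1

e1 deliver 0→1: ·
e2 propose(2,'q'): ·
e3 deliver 2→1: ·
e4 deliver 1→2: ·
e5 deliver 2→0: ·
e6 deliver 0→2: ·
e7 deliver 0→2: ·
e8 deliver 2→1: ·
e9 timeout(0): 0[back,v=1,-]
e10 timeout(1): 1[prim,v=1,-]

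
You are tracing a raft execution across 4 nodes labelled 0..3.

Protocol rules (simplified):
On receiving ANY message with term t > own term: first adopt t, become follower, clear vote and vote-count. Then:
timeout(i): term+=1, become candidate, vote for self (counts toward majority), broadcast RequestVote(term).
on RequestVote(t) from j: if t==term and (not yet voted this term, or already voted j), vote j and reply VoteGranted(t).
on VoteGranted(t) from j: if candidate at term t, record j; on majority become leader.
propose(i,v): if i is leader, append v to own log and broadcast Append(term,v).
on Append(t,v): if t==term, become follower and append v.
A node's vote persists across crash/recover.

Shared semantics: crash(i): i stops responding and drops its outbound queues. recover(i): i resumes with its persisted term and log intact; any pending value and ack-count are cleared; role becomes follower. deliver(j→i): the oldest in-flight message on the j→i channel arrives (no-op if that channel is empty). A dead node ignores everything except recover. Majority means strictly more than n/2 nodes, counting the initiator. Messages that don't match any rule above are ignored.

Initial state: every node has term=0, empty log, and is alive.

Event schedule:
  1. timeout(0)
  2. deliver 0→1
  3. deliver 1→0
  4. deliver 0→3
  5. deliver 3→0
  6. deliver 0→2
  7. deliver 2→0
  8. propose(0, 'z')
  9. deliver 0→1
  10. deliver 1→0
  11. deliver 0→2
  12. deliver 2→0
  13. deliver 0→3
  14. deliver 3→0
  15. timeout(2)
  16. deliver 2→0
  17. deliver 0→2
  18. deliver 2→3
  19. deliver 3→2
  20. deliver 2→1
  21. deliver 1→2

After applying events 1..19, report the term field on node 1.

1

1. timeout(0):  <0:cand t1 ->
2. deliver 0→1:  <1:foll t1 ->
3. deliver 1→0:  nop
4. deliver 0→3:  <3:foll t1 ->
5. deliver 3→0:  <0:lead t1 ->
6. deliver 0→2:  <2:foll t1 ->
7. deliver 2→0:  nop
8. propose(0,'z'):  <0:lead t1 z>
9. deliver 0→1:  <1:foll t1 z>
10. deliver 1→0:  nop
11. deliver 0→2:  <2:foll t1 z>
12. deliver 2→0:  nop
13. deliver 0→3:  <3:foll t1 z>
14. deliver 3→0:  nop
15. timeout(2):  <2:cand t2 z>
16. deliver 2→0:  <0:foll t2 z>
17. deliver 0→2:  nop
18. deliver 2→3:  <3:foll t2 z>
19. deliver 3→2:  <2:lead t2 z>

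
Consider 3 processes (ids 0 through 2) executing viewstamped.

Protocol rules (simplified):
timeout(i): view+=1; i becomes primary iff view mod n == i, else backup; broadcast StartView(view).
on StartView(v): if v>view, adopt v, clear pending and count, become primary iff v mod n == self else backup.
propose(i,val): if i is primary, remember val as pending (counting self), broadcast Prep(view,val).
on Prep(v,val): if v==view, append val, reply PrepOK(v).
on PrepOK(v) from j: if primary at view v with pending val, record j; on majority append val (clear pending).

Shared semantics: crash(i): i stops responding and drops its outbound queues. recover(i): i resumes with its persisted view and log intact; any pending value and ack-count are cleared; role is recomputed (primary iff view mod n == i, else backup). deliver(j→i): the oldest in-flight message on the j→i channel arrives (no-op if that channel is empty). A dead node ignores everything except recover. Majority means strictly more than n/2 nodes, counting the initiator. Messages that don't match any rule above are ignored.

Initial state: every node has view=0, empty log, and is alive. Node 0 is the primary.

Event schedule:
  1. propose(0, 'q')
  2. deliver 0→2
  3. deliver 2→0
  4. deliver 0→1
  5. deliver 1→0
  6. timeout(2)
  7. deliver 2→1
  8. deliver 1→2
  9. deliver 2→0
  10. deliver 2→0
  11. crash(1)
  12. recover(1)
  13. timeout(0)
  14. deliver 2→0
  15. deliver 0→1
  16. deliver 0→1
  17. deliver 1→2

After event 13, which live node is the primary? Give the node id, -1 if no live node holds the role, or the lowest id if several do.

e1 propose(0,'q'): ·
e2 deliver 0→2: 2[back,v=0,q]
e3 deliver 2→0: 0[prim,v=0,q]
e4 deliver 0→1: 1[back,v=0,q]
e5 deliver 1→0: ·
e6 timeout(2): 2[back,v=1,q]
e7 deliver 2→1: 1[prim,v=1,q]
e8 deliver 1→2: ·
e9 deliver 2→0: 0[back,v=1,q]
e10 deliver 2→0: ·
e11 crash(1): 1[✗prim,v=1,q]
e12 recover(1): 1[prim,v=1,q]
e13 timeout(0): 0[back,v=2,q]

1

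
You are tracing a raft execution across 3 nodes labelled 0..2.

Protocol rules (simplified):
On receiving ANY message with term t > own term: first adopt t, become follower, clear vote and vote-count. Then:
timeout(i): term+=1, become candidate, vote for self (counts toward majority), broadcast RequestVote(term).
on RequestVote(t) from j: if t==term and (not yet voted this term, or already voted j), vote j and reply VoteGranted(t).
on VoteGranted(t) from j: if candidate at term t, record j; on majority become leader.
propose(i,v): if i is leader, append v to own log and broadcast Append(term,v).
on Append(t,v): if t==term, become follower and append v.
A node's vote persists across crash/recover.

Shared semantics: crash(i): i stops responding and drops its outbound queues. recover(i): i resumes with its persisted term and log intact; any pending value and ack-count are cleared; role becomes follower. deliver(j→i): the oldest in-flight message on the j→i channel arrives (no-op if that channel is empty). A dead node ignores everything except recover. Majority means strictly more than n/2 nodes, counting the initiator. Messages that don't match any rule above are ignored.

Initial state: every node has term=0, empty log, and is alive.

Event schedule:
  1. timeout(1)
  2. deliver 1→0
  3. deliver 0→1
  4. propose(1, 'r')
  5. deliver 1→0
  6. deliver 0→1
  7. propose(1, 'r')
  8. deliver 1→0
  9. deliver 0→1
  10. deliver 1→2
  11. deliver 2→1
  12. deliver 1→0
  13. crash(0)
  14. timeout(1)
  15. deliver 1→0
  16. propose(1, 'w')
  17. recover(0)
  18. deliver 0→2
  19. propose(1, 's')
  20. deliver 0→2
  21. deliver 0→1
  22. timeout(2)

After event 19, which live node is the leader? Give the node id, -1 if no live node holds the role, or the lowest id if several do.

1. timeout(1):  <1:cand t1 ->
2. deliver 1→0:  <0:foll t1 ->
3. deliver 0→1:  <1:lead t1 ->
4. propose(1,'r'):  <1:lead t1 r>
5. deliver 1→0:  <0:foll t1 r>
6. deliver 0→1:  nop
7. propose(1,'r'):  <1:lead t1 r,r>
8. deliver 1→0:  <0:foll t1 r,r>
9. deliver 0→1:  nop
10. deliver 1→2:  <2:foll t1 ->
11. deliver 2→1:  nop
12. deliver 1→0:  nop
13. crash(0):  <0:✗foll t1 r,r>
14. timeout(1):  <1:cand t2 r,r>
15. deliver 1→0:  nop
16. propose(1,'w'):  nop
17. recover(0):  <0:foll t1 r,r>
18. deliver 0→2:  nop
19. propose(1,'s'):  nop

-1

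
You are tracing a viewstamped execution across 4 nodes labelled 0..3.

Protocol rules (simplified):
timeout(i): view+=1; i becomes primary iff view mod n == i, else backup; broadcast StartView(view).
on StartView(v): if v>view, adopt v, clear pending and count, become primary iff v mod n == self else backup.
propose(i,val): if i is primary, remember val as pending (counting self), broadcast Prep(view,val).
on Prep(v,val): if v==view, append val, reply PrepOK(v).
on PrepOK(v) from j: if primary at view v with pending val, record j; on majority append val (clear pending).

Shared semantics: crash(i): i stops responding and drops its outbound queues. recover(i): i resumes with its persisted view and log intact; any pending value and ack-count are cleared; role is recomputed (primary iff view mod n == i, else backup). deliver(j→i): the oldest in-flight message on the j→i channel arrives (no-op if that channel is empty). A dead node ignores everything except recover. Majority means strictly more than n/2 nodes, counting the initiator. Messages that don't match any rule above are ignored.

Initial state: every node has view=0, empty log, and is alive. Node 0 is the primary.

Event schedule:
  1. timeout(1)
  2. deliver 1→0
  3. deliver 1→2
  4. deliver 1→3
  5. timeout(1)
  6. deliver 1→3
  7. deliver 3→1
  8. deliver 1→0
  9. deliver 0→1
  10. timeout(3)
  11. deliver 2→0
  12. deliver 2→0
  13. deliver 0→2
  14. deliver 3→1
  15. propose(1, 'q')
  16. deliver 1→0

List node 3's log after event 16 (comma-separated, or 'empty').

empty

[1] timeout(1) → N1(prim v1 [-])
[2] deliver 1→0 → N0(back v1 [-])
[3] deliver 1→2 → N2(back v1 [-])
[4] deliver 1→3 → N3(back v1 [-])
[5] timeout(1) → N1(back v2 [-])
[6] deliver 1→3 → N3(back v2 [-])
[7] deliver 3→1 → ∅
[8] deliver 1→0 → N0(back v2 [-])
[9] deliver 0→1 → ∅
[10] timeout(3) → N3(prim v3 [-])
[11] deliver 2→0 → ∅
[12] deliver 2→0 → ∅
[13] deliver 0→2 → ∅
[14] deliver 3→1 → N1(back v3 [-])
[15] propose(1,'q') → ∅
[16] deliver 1→0 → ∅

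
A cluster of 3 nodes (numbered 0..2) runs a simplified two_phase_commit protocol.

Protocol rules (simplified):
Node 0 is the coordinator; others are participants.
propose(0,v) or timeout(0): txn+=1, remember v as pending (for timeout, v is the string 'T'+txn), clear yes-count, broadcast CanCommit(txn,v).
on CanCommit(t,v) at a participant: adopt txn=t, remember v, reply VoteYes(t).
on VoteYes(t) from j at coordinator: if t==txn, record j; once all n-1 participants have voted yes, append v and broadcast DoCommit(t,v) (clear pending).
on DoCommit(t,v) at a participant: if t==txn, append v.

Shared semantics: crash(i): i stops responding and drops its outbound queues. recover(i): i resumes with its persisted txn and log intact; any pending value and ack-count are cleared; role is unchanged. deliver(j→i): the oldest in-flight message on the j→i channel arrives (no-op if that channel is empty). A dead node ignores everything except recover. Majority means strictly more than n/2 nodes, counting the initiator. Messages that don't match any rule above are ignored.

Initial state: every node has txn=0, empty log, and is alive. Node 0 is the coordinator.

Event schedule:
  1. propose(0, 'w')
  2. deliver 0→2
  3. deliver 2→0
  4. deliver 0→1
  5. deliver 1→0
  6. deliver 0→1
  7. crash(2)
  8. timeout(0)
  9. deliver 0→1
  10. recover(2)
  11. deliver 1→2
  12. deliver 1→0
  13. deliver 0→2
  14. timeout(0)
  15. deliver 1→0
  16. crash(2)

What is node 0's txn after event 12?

2

1. propose(0,'w'):  <0:coor t1 ->
2. deliver 0→2:  <2:part t1 ->
3. deliver 2→0:  nop
4. deliver 0→1:  <1:part t1 ->
5. deliver 1→0:  <0:coor t1 w>
6. deliver 0→1:  <1:part t1 w>
7. crash(2):  <2:✗part t1 ->
8. timeout(0):  <0:coor t2 w>
9. deliver 0→1:  <1:part t2 w>
10. recover(2):  <2:part t1 ->
11. deliver 1→2:  nop
12. deliver 1→0:  nop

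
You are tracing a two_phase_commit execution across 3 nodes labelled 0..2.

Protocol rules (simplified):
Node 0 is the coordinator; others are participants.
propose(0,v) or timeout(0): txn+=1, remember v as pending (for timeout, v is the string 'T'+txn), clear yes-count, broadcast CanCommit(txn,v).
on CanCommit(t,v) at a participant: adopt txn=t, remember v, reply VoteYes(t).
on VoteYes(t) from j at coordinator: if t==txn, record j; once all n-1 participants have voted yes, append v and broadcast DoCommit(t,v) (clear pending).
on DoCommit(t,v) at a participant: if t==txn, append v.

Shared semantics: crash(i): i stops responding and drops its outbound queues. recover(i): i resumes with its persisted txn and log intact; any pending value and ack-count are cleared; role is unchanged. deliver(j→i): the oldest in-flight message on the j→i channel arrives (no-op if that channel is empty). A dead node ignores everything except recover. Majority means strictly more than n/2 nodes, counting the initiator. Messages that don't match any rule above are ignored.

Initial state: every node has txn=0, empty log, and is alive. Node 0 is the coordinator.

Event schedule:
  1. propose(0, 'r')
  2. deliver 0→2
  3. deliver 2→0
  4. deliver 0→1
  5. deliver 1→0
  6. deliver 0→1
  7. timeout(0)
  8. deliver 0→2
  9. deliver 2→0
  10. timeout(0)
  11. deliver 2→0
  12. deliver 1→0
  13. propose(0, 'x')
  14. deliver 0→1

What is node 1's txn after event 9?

1

1. propose(0,'r'):  <0:coor t1 ->
2. deliver 0→2:  <2:part t1 ->
3. deliver 2→0:  nop
4. deliver 0→1:  <1:part t1 ->
5. deliver 1→0:  <0:coor t1 r>
6. deliver 0→1:  <1:part t1 r>
7. timeout(0):  <0:coor t2 r>
8. deliver 0→2:  <2:part t1 r>
9. deliver 2→0:  nop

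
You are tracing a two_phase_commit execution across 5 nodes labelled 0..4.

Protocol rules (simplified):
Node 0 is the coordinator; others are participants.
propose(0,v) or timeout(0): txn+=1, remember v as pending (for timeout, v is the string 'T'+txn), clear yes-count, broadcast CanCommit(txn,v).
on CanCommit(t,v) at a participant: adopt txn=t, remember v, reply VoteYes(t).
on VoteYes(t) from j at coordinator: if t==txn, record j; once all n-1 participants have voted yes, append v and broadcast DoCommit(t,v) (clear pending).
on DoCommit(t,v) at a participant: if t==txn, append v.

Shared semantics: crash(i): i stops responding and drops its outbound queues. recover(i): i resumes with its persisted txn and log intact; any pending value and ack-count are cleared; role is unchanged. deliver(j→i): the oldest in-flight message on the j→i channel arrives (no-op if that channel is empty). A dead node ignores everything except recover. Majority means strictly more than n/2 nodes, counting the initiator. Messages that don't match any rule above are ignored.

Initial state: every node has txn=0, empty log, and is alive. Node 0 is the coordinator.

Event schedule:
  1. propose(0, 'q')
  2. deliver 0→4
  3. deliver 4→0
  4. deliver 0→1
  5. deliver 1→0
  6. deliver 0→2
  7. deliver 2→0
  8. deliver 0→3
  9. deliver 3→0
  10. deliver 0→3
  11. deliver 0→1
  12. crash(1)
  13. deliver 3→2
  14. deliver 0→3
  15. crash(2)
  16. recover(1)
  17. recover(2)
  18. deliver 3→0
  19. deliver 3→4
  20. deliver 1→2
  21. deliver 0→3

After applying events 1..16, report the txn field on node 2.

step 1 propose(0,'q'): 0={coor,t=1,log=-}
step 2 deliver 0→4: 4={part,t=1,log=-}
step 3 deliver 4→0: —
step 4 deliver 0→1: 1={part,t=1,log=-}
step 5 deliver 1→0: —
step 6 deliver 0→2: 2={part,t=1,log=-}
step 7 deliver 2→0: —
step 8 deliver 0→3: 3={part,t=1,log=-}
step 9 deliver 3→0: 0={coor,t=1,log=q}
step 10 deliver 0→3: 3={part,t=1,log=q}
step 11 deliver 0→1: 1={part,t=1,log=q}
step 12 crash(1): 1={✗part,t=1,log=q}
step 13 deliver 3→2: —
step 14 deliver 0→3: —
step 15 crash(2): 2={✗part,t=1,log=-}
step 16 recover(1): 1={part,t=1,log=q}

1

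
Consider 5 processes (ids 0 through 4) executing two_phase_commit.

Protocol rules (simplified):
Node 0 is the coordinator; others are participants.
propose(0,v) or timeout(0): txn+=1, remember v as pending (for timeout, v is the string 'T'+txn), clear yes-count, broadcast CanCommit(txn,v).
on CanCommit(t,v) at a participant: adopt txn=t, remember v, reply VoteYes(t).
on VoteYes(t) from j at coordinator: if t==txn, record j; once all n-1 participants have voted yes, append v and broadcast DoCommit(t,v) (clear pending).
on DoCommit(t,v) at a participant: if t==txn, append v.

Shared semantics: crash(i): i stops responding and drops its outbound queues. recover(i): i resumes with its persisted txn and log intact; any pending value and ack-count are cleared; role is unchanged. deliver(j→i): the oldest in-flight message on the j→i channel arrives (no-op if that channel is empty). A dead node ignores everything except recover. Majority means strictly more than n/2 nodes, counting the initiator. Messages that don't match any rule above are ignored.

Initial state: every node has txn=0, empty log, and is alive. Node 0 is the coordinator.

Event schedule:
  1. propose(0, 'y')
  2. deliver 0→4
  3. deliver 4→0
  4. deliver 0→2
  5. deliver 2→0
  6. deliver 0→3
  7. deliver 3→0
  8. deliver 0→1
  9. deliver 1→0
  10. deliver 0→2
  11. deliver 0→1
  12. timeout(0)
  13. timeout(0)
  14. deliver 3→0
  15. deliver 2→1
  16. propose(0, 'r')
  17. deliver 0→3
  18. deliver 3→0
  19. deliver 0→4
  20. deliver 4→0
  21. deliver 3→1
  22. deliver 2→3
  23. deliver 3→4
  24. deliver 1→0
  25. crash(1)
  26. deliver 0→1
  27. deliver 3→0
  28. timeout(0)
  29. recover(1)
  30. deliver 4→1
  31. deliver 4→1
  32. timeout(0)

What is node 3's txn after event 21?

1. propose(0,'y'):  <0:coor t1 ->
2. deliver 0→4:  <4:part t1 ->
3. deliver 4→0:  nop
4. deliver 0→2:  <2:part t1 ->
5. deliver 2→0:  nop
6. deliver 0→3:  <3:part t1 ->
7. deliver 3→0:  nop
8. deliver 0→1:  <1:part t1 ->
9. deliver 1→0:  <0:coor t1 y>
10. deliver 0→2:  <2:part t1 y>
11. deliver 0→1:  <1:part t1 y>
12. timeout(0):  <0:coor t2 y>
13. timeout(0):  <0:coor t3 y>
14. deliver 3→0:  nop
15. deliver 2→1:  nop
16. propose(0,'r'):  <0:coor t4 y>
17. deliver 0→3:  <3:part t1 y>
18. deliver 3→0:  nop
19. deliver 0→4:  <4:part t1 y>
20. deliver 4→0:  nop
21. deliver 3→1:  nop

1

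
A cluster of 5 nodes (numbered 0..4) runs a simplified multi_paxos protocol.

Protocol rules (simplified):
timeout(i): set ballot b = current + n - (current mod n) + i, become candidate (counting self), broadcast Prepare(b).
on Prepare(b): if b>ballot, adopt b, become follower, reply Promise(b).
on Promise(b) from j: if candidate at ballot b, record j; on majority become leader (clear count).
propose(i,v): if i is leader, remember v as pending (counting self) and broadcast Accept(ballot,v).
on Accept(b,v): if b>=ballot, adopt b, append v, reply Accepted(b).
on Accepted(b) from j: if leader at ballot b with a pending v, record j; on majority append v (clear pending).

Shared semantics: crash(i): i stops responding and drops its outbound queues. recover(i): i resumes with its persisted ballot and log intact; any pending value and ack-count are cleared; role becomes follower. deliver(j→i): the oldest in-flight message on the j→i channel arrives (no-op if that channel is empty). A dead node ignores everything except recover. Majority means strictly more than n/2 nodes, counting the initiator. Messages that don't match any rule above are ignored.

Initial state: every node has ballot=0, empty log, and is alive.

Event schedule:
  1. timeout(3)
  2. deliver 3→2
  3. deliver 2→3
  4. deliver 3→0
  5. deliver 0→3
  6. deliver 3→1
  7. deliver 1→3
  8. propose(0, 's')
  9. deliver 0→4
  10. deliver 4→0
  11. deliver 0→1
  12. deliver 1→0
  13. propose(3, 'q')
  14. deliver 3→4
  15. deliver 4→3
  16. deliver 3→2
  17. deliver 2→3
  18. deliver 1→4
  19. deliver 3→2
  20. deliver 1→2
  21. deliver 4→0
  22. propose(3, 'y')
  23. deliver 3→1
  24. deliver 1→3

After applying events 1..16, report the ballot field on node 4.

8

after 1 — timeout(3): n3:cand/b8/[-]
after 2 — deliver 3→2: n2:foll/b8/[-]
after 3 — deliver 2→3: ·
after 4 — deliver 3→0: n0:foll/b8/[-]
after 5 — deliver 0→3: n3:lead/b8/[-]
after 6 — deliver 3→1: n1:foll/b8/[-]
after 7 — deliver 1→3: ·
after 8 — propose(0,'s'): ·
after 9 — deliver 0→4: ·
after 10 — deliver 4→0: ·
after 11 — deliver 0→1: ·
after 12 — deliver 1→0: ·
after 13 — propose(3,'q'): ·
after 14 — deliver 3→4: n4:foll/b8/[-]
after 15 — deliver 4→3: ·
after 16 — deliver 3→2: n2:foll/b8/[q]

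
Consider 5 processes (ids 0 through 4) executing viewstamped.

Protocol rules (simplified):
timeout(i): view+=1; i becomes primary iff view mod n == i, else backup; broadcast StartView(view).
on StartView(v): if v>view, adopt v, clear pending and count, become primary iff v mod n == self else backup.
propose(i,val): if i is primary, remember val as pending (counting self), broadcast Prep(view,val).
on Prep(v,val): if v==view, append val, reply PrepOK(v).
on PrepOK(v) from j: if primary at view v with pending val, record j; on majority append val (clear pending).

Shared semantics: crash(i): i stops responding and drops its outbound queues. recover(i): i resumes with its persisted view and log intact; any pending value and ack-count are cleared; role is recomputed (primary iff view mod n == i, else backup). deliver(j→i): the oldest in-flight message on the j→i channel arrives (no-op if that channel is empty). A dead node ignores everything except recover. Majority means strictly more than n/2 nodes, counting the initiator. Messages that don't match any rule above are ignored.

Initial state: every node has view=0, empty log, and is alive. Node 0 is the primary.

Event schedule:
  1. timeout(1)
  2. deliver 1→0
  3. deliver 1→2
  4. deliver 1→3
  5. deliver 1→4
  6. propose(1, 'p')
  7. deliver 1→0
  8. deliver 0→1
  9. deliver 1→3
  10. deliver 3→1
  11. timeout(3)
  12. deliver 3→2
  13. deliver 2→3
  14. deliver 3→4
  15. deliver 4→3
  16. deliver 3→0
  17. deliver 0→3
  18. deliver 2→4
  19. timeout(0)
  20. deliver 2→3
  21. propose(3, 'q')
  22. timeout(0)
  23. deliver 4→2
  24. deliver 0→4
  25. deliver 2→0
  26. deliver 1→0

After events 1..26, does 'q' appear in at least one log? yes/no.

e1 timeout(1): 1[prim,v=1,-]
e2 deliver 1→0: 0[back,v=1,-]
e3 deliver 1→2: 2[back,v=1,-]
e4 deliver 1→3: 3[back,v=1,-]
e5 deliver 1→4: 4[back,v=1,-]
e6 propose(1,'p'): ·
e7 deliver 1→0: 0[back,v=1,p]
e8 deliver 0→1: ·
e9 deliver 1→3: 3[back,v=1,p]
e10 deliver 3→1: 1[prim,v=1,p]
e11 timeout(3): 3[back,v=2,p]
e12 deliver 3→2: 2[prim,v=2,-]
e13 deliver 2→3: ·
e14 deliver 3→4: 4[back,v=2,-]
e15 deliver 4→3: ·
e16 deliver 3→0: 0[back,v=2,p]
e17 deliver 0→3: ·
e18 deliver 2→4: ·
e19 timeout(0): 0[back,v=3,p]
e20 deliver 2→3: ·
e21 propose(3,'q'): ·
e22 timeout(0): 0[back,v=4,p]
e23 deliver 4→2: ·
e24 deliver 0→4: 4[back,v=3,-]
e25 deliver 2→0: ·
e26 deliver 1→0: ·

no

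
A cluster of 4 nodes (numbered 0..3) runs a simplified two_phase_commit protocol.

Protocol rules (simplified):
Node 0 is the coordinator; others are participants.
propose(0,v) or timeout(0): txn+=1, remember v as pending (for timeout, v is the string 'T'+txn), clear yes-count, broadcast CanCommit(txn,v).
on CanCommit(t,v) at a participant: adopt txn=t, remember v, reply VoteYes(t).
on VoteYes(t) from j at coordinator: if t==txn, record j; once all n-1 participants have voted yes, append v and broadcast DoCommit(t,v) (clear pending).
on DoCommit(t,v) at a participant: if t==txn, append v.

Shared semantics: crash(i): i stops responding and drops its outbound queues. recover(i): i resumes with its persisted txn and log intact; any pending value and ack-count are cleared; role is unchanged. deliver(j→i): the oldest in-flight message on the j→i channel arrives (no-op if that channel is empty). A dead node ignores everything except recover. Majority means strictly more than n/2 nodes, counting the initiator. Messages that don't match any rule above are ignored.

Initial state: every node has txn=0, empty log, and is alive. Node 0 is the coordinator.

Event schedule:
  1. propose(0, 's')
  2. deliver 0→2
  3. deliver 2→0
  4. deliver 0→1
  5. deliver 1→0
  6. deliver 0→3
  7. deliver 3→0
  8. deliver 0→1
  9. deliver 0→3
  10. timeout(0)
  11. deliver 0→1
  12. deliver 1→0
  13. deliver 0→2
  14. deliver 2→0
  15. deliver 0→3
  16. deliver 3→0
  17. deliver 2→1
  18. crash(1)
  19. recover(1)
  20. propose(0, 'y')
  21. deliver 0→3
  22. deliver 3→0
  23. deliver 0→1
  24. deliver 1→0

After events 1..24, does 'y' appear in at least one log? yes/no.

e1 propose(0,'s'): 0[coor,t=1,-]
e2 deliver 0→2: 2[part,t=1,-]
e3 deliver 2→0: ·
e4 deliver 0→1: 1[part,t=1,-]
e5 deliver 1→0: ·
e6 deliver 0→3: 3[part,t=1,-]
e7 deliver 3→0: 0[coor,t=1,s]
e8 deliver 0→1: 1[part,t=1,s]
e9 deliver 0→3: 3[part,t=1,s]
e10 timeout(0): 0[coor,t=2,s]
e11 deliver 0→1: 1[part,t=2,s]
e12 deliver 1→0: ·
e13 deliver 0→2: 2[part,t=1,s]
e14 deliver 2→0: ·
e15 deliver 0→3: 3[part,t=2,s]
e16 deliver 3→0: ·
e17 deliver 2→1: ·
e18 crash(1): 1[✗part,t=2,s]
e19 recover(1): 1[part,t=2,s]
e20 propose(0,'y'): 0[coor,t=3,s]
e21 deliver 0→3: 3[part,t=3,s]
e22 deliver 3→0: ·
e23 deliver 0→1: 1[part,t=3,s]
e24 deliver 1→0: ·

no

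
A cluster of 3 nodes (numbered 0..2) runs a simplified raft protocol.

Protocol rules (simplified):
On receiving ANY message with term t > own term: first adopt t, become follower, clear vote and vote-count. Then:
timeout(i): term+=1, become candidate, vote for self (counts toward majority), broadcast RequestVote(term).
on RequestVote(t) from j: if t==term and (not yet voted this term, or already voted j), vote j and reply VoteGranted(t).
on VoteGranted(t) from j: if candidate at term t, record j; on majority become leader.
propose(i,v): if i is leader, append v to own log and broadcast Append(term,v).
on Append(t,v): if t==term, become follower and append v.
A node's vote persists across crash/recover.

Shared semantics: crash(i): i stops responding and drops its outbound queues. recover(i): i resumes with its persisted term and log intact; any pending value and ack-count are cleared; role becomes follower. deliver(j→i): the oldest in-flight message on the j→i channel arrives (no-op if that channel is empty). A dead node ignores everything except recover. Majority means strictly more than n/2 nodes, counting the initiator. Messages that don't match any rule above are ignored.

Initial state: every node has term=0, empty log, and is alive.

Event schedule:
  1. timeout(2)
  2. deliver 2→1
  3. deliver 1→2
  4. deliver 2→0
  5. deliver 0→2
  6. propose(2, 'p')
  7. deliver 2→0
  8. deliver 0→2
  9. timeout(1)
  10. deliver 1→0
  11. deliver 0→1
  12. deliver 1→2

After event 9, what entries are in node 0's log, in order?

p

1. timeout(2):  <2:cand t1 ->
2. deliver 2→1:  <1:foll t1 ->
3. deliver 1→2:  <2:lead t1 ->
4. deliver 2→0:  <0:foll t1 ->
5. deliver 0→2:  nop
6. propose(2,'p'):  <2:lead t1 p>
7. deliver 2→0:  <0:foll t1 p>
8. deliver 0→2:  nop
9. timeout(1):  <1:cand t2 ->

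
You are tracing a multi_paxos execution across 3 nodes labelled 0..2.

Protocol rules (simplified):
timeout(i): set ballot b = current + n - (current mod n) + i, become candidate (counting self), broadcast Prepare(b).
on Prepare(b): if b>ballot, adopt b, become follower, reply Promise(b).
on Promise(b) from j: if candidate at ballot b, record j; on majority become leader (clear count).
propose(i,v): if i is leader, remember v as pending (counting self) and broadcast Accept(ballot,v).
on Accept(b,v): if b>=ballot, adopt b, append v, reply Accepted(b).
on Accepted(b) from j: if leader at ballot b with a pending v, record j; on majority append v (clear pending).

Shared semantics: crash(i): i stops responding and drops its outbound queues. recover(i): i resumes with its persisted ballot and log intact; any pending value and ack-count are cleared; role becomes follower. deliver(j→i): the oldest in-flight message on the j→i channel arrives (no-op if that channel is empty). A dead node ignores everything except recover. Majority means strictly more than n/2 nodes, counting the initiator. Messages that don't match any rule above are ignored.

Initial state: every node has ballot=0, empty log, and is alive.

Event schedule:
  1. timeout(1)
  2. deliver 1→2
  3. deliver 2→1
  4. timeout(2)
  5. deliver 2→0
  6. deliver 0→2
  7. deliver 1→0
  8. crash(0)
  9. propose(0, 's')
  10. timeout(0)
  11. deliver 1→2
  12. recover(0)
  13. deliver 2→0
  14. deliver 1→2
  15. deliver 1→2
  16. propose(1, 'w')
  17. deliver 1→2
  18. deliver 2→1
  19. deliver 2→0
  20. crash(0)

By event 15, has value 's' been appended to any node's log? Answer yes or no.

no

[1] timeout(1) → N1(cand b4 [-])
[2] deliver 1→2 → N2(foll b4 [-])
[3] deliver 2→1 → N1(lead b4 [-])
[4] timeout(2) → N2(cand b8 [-])
[5] deliver 2→0 → N0(foll b8 [-])
[6] deliver 0→2 → N2(lead b8 [-])
[7] deliver 1→0 → ∅
[8] crash(0) → N0(✗foll b8 [-])
[9] propose(0,'s') → ∅
[10] timeout(0) → ∅
[11] deliver 1→2 → ∅
[12] recover(0) → N0(foll b8 [-])
[13] deliver 2→0 → ∅
[14] deliver 1→2 → ∅
[15] deliver 1→2 → ∅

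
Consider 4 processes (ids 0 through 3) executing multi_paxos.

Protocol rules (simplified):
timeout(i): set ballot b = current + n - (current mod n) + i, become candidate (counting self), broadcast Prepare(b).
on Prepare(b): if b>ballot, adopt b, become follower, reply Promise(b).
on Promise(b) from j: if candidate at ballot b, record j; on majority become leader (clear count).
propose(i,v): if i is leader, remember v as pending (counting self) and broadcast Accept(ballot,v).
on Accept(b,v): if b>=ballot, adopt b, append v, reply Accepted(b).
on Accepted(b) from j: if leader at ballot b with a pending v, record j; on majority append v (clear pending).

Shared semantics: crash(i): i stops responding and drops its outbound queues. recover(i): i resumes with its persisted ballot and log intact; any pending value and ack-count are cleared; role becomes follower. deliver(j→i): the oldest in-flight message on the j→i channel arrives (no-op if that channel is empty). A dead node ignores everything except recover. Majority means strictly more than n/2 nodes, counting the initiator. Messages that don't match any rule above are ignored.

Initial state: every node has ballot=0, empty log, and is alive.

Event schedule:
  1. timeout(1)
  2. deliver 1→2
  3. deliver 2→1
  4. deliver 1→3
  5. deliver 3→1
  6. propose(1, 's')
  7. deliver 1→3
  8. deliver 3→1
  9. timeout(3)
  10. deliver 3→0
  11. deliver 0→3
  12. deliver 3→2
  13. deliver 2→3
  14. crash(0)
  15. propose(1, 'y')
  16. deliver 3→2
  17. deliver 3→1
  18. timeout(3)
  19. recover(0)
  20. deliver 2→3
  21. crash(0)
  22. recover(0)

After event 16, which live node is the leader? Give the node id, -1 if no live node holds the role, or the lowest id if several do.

after 1 — timeout(1): n1:cand/b5/[-]
after 2 — deliver 1→2: n2:foll/b5/[-]
after 3 — deliver 2→1: ·
after 4 — deliver 1→3: n3:foll/b5/[-]
after 5 — deliver 3→1: n1:lead/b5/[-]
after 6 — propose(1,'s'): ·
after 7 — deliver 1→3: n3:foll/b5/[s]
after 8 — deliver 3→1: ·
after 9 — timeout(3): n3:cand/b11/[s]
after 10 — deliver 3→0: n0:foll/b11/[-]
after 11 — deliver 0→3: ·
after 12 — deliver 3→2: n2:foll/b11/[-]
after 13 — deliver 2→3: n3:lead/b11/[s]
after 14 — crash(0): n0:✗foll/b11/[-]
after 15 — propose(1,'y'): ·
after 16 — deliver 3→2: ·

1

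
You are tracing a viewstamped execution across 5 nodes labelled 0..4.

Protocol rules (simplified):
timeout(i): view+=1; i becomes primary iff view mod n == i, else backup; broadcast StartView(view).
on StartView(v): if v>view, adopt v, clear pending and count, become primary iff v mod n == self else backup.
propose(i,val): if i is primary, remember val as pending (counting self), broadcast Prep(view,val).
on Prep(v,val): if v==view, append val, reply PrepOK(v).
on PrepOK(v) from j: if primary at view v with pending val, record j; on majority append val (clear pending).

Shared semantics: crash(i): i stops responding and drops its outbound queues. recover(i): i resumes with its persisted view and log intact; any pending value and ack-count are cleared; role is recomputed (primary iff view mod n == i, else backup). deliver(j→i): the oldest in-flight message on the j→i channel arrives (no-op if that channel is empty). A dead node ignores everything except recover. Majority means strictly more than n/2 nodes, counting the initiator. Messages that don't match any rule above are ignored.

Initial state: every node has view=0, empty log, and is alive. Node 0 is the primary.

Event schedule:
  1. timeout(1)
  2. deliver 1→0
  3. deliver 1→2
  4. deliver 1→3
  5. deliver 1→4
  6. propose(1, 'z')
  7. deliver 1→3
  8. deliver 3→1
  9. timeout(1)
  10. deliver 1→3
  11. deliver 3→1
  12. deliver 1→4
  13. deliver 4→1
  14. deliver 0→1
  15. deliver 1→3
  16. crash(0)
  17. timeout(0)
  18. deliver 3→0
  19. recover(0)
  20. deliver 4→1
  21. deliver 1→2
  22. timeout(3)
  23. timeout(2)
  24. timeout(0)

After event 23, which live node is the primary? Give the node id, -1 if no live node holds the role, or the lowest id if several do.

2

1. timeout(1):  <1:prim v1 ->
2. deliver 1→0:  <0:back v1 ->
3. deliver 1→2:  <2:back v1 ->
4. deliver 1→3:  <3:back v1 ->
5. deliver 1→4:  <4:back v1 ->
6. propose(1,'z'):  nop
7. deliver 1→3:  <3:back v1 z>
8. deliver 3→1:  nop
9. timeout(1):  <1:back v2 ->
10. deliver 1→3:  <3:back v2 z>
11. deliver 3→1:  nop
12. deliver 1→4:  <4:back v1 z>
13. deliver 4→1:  nop
14. deliver 0→1:  nop
15. deliver 1→3:  nop
16. crash(0):  <0:✗back v1 ->
17. timeout(0):  nop
18. deliver 3→0:  nop
19. recover(0):  <0:back v1 ->
20. deliver 4→1:  nop
21. deliver 1→2:  <2:back v1 z>
22. timeout(3):  <3:prim v3 z>
23. timeout(2):  <2:prim v2 z>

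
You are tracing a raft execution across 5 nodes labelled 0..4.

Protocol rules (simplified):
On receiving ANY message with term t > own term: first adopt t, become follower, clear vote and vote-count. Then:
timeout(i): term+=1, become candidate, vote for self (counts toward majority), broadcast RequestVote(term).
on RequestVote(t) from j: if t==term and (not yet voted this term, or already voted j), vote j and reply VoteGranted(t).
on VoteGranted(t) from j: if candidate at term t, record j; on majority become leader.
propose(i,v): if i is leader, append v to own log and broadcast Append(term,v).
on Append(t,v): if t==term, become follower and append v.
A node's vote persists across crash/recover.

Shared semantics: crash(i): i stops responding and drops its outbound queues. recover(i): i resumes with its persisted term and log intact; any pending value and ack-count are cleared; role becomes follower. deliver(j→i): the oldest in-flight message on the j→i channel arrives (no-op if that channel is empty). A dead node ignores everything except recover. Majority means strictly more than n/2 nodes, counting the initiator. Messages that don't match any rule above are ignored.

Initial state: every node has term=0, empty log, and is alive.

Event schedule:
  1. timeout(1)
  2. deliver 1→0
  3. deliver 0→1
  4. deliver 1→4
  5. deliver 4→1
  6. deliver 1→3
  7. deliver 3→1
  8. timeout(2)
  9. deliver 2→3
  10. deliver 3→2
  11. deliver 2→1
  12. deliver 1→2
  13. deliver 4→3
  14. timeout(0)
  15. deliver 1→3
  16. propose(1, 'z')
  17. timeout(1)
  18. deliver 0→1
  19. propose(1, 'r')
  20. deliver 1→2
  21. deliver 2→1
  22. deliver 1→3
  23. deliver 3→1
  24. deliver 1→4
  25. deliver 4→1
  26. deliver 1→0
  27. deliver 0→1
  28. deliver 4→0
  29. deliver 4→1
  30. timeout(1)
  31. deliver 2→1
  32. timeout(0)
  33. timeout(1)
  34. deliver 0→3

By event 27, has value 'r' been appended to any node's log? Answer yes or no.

no

[1] timeout(1) → N1(cand t1 [-])
[2] deliver 1→0 → N0(foll t1 [-])
[3] deliver 0→1 → ∅
[4] deliver 1→4 → N4(foll t1 [-])
[5] deliver 4→1 → N1(lead t1 [-])
[6] deliver 1→3 → N3(foll t1 [-])
[7] deliver 3→1 → ∅
[8] timeout(2) → N2(cand t1 [-])
[9] deliver 2→3 → ∅
[10] deliver 3→2 → ∅
[11] deliver 2→1 → ∅
[12] deliver 1→2 → ∅
[13] deliver 4→3 → ∅
[14] timeout(0) → N0(cand t2 [-])
[15] deliver 1→3 → ∅
[16] propose(1,'z') → N1(lead t1 [z])
[17] timeout(1) → N1(cand t2 [z])
[18] deliver 0→1 → ∅
[19] propose(1,'r') → ∅
[20] deliver 1→2 → N2(foll t1 [z])
[21] deliver 2→1 → ∅
[22] deliver 1→3 → N3(foll t1 [z])
[23] deliver 3→1 → ∅
[24] deliver 1→4 → N4(foll t1 [z])
[25] deliver 4→1 → ∅
[26] deliver 1→0 → ∅
[27] deliver 0→1 → ∅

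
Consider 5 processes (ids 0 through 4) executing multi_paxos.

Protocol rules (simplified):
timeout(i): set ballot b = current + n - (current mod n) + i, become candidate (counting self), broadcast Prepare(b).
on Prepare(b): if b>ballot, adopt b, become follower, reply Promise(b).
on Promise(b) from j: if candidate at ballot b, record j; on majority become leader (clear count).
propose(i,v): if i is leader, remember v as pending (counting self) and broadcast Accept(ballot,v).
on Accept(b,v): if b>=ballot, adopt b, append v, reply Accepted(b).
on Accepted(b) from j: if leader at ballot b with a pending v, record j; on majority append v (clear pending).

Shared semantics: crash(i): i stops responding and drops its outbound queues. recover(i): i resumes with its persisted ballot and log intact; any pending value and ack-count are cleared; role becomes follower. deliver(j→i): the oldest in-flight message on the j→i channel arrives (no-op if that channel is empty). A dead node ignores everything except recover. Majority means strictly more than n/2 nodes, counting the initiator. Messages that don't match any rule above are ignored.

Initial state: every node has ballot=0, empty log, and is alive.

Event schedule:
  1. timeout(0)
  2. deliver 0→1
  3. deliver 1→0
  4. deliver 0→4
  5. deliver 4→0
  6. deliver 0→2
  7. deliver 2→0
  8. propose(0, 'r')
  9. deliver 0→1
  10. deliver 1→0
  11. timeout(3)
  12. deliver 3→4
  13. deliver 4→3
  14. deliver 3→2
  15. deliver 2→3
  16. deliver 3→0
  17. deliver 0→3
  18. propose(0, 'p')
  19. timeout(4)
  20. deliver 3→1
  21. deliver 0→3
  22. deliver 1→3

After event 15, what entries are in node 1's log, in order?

e1 timeout(0): 0[cand,b=5,-]
e2 deliver 0→1: 1[foll,b=5,-]
e3 deliver 1→0: ·
e4 deliver 0→4: 4[foll,b=5,-]
e5 deliver 4→0: 0[lead,b=5,-]
e6 deliver 0→2: 2[foll,b=5,-]
e7 deliver 2→0: ·
e8 propose(0,'r'): ·
e9 deliver 0→1: 1[foll,b=5,r]
e10 deliver 1→0: ·
e11 timeout(3): 3[cand,b=8,-]
e12 deliver 3→4: 4[foll,b=8,-]
e13 deliver 4→3: ·
e14 deliver 3→2: 2[foll,b=8,-]
e15 deliver 2→3: 3[lead,b=8,-]

r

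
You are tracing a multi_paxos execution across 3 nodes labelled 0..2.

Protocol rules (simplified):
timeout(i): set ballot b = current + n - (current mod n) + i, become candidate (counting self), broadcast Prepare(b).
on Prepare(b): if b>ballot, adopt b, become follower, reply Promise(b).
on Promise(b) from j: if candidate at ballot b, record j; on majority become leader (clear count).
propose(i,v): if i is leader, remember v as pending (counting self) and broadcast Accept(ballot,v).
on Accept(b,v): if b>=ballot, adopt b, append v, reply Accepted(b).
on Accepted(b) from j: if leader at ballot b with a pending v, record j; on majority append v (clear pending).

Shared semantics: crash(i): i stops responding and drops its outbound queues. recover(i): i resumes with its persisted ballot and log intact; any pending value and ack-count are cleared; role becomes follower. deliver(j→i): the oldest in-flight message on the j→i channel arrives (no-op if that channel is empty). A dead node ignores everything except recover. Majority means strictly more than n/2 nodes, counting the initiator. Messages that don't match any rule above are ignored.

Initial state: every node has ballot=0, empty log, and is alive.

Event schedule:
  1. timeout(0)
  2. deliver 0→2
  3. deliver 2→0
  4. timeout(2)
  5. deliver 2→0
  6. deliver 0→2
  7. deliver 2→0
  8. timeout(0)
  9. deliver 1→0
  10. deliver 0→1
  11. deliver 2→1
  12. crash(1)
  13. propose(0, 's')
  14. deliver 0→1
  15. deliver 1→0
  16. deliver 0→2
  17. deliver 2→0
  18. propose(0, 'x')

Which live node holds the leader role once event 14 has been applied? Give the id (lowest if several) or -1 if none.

2

1. timeout(0):  <0:cand b3 ->
2. deliver 0→2:  <2:foll b3 ->
3. deliver 2→0:  <0:lead b3 ->
4. timeout(2):  <2:cand b8 ->
5. deliver 2→0:  <0:foll b8 ->
6. deliver 0→2:  <2:lead b8 ->
7. deliver 2→0:  nop
8. timeout(0):  <0:cand b9 ->
9. deliver 1→0:  nop
10. deliver 0→1:  <1:foll b3 ->
11. deliver 2→1:  <1:foll b8 ->
12. crash(1):  <1:✗foll b8 ->
13. propose(0,'s'):  nop
14. deliver 0→1:  nop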